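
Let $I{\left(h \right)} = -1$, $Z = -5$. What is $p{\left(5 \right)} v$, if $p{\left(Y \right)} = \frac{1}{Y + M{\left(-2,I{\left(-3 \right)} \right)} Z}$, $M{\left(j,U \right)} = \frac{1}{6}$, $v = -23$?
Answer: $- \frac{138}{25} \approx -5.52$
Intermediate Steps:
$M{\left(j,U \right)} = \frac{1}{6}$
$p{\left(Y \right)} = \frac{1}{- \frac{5}{6} + Y}$ ($p{\left(Y \right)} = \frac{1}{Y + \frac{1}{6} \left(-5\right)} = \frac{1}{Y - \frac{5}{6}} = \frac{1}{- \frac{5}{6} + Y}$)
$p{\left(5 \right)} v = \frac{6}{-5 + 6 \cdot 5} \left(-23\right) = \frac{6}{-5 + 30} \left(-23\right) = \frac{6}{25} \left(-23\right) = - \frac{138}{25}$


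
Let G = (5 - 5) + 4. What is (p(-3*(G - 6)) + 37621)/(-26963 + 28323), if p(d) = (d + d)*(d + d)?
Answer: 7553/272 ≈ 27.768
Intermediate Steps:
G = 4 (G = 0 + 4 = 4)
p(d) = 4*d**2 (p(d) = (2*d)*(2*d) = 4*d**2)
(p(-3*(G - 6)) + 37621)/(-26963 + 28323) = (4*(-3*(4 - 6))**2 + 37621)/(-26963 + 28323) = (4*(-3*(-2))**2 + 37621)/1360 = (4*6**2 + 37621)*(1/1360) = (4*36 + 37621)*(1/1360) = (144 + 37621)*(1/1360) = 37765*(1/1360) = 7553/272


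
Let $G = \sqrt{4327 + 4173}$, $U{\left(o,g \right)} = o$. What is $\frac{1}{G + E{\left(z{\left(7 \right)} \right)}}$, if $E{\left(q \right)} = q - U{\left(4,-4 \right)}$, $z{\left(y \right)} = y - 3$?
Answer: $\frac{\sqrt{85}}{850} \approx 0.010847$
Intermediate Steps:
$z{\left(y \right)} = -3 + y$
$E{\left(q \right)} = -4 + q$ ($E{\left(q \right)} = q - 4 = -4 + q$)
$G = 10 \sqrt{85}$ ($G = \sqrt{8500} = 10 \sqrt{85} \approx 92.195$)
$\frac{1}{G + E{\left(z{\left(7 \right)} \right)}} = \frac{1}{10 \sqrt{85} + \left(-4 + \left(-3 + 7\right)\right)} = \frac{1}{10 \sqrt{85} + \left(-4 + 4\right)} = \frac{1}{10 \sqrt{85} + 0} = \frac{1}{10 \sqrt{85}} = \frac{\sqrt{85}}{850}$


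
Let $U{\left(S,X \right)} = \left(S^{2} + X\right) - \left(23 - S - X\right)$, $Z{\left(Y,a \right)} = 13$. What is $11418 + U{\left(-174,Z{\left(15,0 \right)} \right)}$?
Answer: $41523$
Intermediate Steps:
$U{\left(S,X \right)} = -23 + S + S^{2} + 2 X$ ($U{\left(S,X \right)} = \left(X + S^{2}\right) + \left(-23 + S + X\right) = -23 + S + S^{2} + 2 X$)
$11418 + U{\left(-174,Z{\left(15,0 \right)} \right)} = 11418 + \left(-23 - 174 + \left(-174\right)^{2} + 2 \cdot 13\right) = 11418 + \left(-23 - 174 + 30276 + 26\right) = 11418 + 30105 = 41523$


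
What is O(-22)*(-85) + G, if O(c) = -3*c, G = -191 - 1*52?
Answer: -5853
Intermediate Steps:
G = -243 (G = -191 - 52 = -243)
O(-22)*(-85) + G = -3*(-22)*(-85) - 243 = 66*(-85) - 243 = -5610 - 243 = -5853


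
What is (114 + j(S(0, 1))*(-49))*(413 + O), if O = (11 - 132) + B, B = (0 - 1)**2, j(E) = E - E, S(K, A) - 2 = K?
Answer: 33402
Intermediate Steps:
S(K, A) = 2 + K
j(E) = 0
B = 1 (B = (-1)**2 = 1)
O = -120 (O = (11 - 132) + 1 = -121 + 1 = -120)
(114 + j(S(0, 1))*(-49))*(413 + O) = (114 + 0*(-49))*(413 - 120) = (114 + 0)*293 = 114*293 = 33402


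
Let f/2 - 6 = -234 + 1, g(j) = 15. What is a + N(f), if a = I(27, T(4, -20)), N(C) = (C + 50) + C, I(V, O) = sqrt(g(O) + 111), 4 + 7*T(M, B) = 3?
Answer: -858 + 3*sqrt(14) ≈ -846.78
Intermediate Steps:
T(M, B) = -1/7 (T(M, B) = -4/7 + (1/7)*3 = -4/7 + 3/7 = -1/7)
f = -454 (f = 12 + 2*(-234 + 1) = 12 + 2*(-233) = 12 - 466 = -454)
I(V, O) = 3*sqrt(14) (I(V, O) = sqrt(15 + 111) = sqrt(126) = 3*sqrt(14))
N(C) = 50 + 2*C (N(C) = (50 + C) + C = 50 + 2*C)
a = 3*sqrt(14) ≈ 11.225
a + N(f) = 3*sqrt(14) + (50 + 2*(-454)) = 3*sqrt(14) + (50 - 908) = 3*sqrt(14) - 858 = -858 + 3*sqrt(14)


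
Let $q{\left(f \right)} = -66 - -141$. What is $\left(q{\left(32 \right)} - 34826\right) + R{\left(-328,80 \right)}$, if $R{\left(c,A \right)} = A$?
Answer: $-34671$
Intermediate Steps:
$q{\left(f \right)} = 75$ ($q{\left(f \right)} = -66 + 141 = 75$)
$\left(q{\left(32 \right)} - 34826\right) + R{\left(-328,80 \right)} = \left(75 - 34826\right) + 80 = -34751 + 80 = -34671$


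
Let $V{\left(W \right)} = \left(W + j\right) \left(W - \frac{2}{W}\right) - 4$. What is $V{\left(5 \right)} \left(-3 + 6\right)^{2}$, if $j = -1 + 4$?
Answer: $\frac{1476}{5} \approx 295.2$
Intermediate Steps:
$j = 3$
$V{\left(W \right)} = -4 + \left(3 + W\right) \left(W - \frac{2}{W}\right)$ ($V{\left(W \right)} = \left(W + 3\right) \left(W - \frac{2}{W}\right) - 4 = \left(3 + W\right) \left(W - \frac{2}{W}\right) - 4 = -4 + \left(3 + W\right) \left(W - \frac{2}{W}\right)$)
$V{\left(5 \right)} \left(-3 + 6\right)^{2} = \left(-6 + 5^{2} - \frac{6}{5} + 3 \cdot 5\right) \left(-3 + 6\right)^{2} = \left(-6 + 25 - \frac{6}{5} + 15\right) 3^{2} = \left(-6 + 25 - \frac{6}{5} + 15\right) 9 = \frac{164}{5} \cdot 9 = \frac{1476}{5}$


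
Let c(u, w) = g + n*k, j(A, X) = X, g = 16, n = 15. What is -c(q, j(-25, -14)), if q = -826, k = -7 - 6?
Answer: 179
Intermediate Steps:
k = -13
c(u, w) = -179 (c(u, w) = 16 + 15*(-13) = 16 - 195 = -179)
-c(q, j(-25, -14)) = -1*(-179) = 179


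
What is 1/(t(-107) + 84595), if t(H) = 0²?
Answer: 1/84595 ≈ 1.1821e-5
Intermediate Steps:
t(H) = 0
1/(t(-107) + 84595) = 1/(0 + 84595) = 1/84595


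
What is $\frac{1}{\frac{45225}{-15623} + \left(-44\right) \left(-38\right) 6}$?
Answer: $\frac{15623}{156684711} \approx 9.971 \cdot 10^{-5}$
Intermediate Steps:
$\frac{1}{\frac{45225}{-15623} + \left(-44\right) \left(-38\right) 6} = \frac{1}{45225 \left(- \frac{1}{15623}\right) + 1672 \cdot 6} = \frac{1}{- \frac{45225}{15623} + 10032} = \frac{1}{\frac{156684711}{15623}} = \frac{15623}{156684711}$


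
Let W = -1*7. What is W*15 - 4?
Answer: -109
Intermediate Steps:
W = -7
W*15 - 4 = -7*15 - 4 = -105 - 4 = -109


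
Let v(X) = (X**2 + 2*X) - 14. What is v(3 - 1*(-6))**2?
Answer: 7225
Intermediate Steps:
v(X) = -14 + X**2 + 2*X
v(3 - 1*(-6))**2 = (-14 + (3 - 1*(-6))**2 + 2*(3 - 1*(-6)))**2 = (-14 + (3 + 6)**2 + 2*(3 + 6))**2 = (-14 + 9**2 + 2*9)**2 = (-14 + 81 + 18)**2 = 85**2 = 7225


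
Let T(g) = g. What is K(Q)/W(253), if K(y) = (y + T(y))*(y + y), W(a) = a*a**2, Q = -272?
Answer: 295936/16194277 ≈ 0.018274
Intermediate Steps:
W(a) = a**3
K(y) = 4*y**2 (K(y) = (y + y)*(y + y) = (2*y)*(2*y) = 4*y**2)
K(Q)/W(253) = (4*(-272)**2)/(253**3) = (4*73984)/16194277 = 295936*(1/16194277) = 295936/16194277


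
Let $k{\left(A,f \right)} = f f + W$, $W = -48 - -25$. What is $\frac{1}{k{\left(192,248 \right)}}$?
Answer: $\frac{1}{61481} \approx 1.6265 \cdot 10^{-5}$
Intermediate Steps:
$W = -23$ ($W = -48 + 25 = -23$)
$k{\left(A,f \right)} = -23 + f^{2}$ ($k{\left(A,f \right)} = f f - 23 = f^{2} - 23 = -23 + f^{2}$)
$\frac{1}{k{\left(192,248 \right)}} = \frac{1}{-23 + 248^{2}} = \frac{1}{-23 + 61504} = \frac{1}{61481}$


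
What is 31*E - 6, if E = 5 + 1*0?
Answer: 149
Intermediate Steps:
E = 5 (E = 5 + 0 = 5)
31*E - 6 = 31*5 - 6 = 155 - 6 = 149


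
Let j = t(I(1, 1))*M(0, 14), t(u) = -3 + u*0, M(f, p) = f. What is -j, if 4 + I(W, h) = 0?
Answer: 0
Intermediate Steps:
I(W, h) = -4 (I(W, h) = -4 + 0 = -4)
t(u) = -3 (t(u) = -3 + 0 = -3)
j = 0 (j = -3*0 = 0)
-j = -1*0 = 0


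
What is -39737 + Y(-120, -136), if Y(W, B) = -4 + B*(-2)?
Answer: -39469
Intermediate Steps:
Y(W, B) = -4 - 2*B
-39737 + Y(-120, -136) = -39737 + (-4 - 2*(-136)) = -39737 + (-4 + 272) = -39737 + 268 = -39469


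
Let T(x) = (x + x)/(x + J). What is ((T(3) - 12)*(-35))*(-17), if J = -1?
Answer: -5355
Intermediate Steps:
T(x) = 2*x/(-1 + x) (T(x) = (x + x)/(x - 1) = (2*x)/(-1 + x) = 2*x/(-1 + x))
((T(3) - 12)*(-35))*(-17) = ((2*3/(-1 + 3) - 12)*(-35))*(-17) = ((2*3/2 - 12)*(-35))*(-17) = ((2*3*(½) - 12)*(-35))*(-17) = ((3 - 12)*(-35))*(-17) = -9*(-35)*(-17) = 315*(-17) = -5355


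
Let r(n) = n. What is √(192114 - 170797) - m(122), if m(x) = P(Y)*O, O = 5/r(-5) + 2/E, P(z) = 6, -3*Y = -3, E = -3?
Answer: 10 + √21317 ≈ 156.00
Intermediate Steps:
Y = 1 (Y = -⅓*(-3) = 1)
O = -5/3 (O = 5/(-5) + 2/(-3) = 5*(-⅕) + 2*(-⅓) = -1 - ⅔ = -5/3 ≈ -1.6667)
m(x) = -10 (m(x) = 6*(-5/3) = -10)
√(192114 - 170797) - m(122) = √(192114 - 170797) - 1*(-10) = √21317 + 10 = 10 + √21317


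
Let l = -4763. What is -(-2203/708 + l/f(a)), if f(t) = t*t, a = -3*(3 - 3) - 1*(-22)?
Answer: 50437/3894 ≈ 12.952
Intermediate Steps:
a = 22 (a = -3*0 + 22 = 0 + 22 = 22)
f(t) = t²
-(-2203/708 + l/f(a)) = -(-2203/708 - 4763/(22²)) = -(-2203*1/708 - 4763/484) = -(-2203/708 - 4763*1/484) = -(-2203/708 - 433/44) = -1*(-50437/3894) = 50437/3894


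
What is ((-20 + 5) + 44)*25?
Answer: 725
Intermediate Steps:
((-20 + 5) + 44)*25 = (-15 + 44)*25 = 29*25 = 725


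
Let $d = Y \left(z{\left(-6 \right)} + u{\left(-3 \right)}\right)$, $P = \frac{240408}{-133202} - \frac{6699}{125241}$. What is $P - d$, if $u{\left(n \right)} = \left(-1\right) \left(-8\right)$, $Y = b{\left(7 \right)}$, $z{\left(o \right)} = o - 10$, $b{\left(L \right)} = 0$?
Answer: $- \frac{5166876421}{2780391947} \approx -1.8583$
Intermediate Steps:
$z{\left(o \right)} = -10 + o$ ($z{\left(o \right)} = o - 10 = -10 + o$)
$Y = 0$
$u{\left(n \right)} = 8$
$P = - \frac{5166876421}{2780391947}$ ($P = 240408 \left(- \frac{1}{133202}\right) - \frac{2233}{41747} = - \frac{120204}{66601} - \frac{2233}{41747} = - \frac{5166876421}{2780391947} \approx -1.8583$)
$d = 0$ ($d = 0 \left(\left(-10 - 6\right) + 8\right) = 0 \left(-16 + 8\right) = 0 \left(-8\right) = 0$)
$P - d = - \frac{5166876421}{2780391947} - 0 = - \frac{5166876421}{2780391947} + 0 = - \frac{5166876421}{2780391947}$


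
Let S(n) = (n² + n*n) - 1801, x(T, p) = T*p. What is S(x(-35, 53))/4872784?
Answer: 6880249/4872784 ≈ 1.4120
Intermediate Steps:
S(n) = -1801 + 2*n² (S(n) = (n² + n²) - 1801 = 2*n² - 1801 = -1801 + 2*n²)
S(x(-35, 53))/4872784 = (-1801 + 2*(-35*53)²)/4872784 = (-1801 + 2*(-1855)²)*(1/4872784) = (-1801 + 2*3441025)*(1/4872784) = (-1801 + 6882050)*(1/4872784) = 6880249*(1/4872784) = 6880249/4872784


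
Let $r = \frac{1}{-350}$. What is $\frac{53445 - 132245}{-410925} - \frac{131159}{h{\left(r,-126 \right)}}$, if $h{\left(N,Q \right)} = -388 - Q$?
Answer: $\frac{2156686307}{4306494} \approx 500.8$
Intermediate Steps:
$r = - \frac{1}{350} \approx -0.0028571$
$\frac{53445 - 132245}{-410925} - \frac{131159}{h{\left(r,-126 \right)}} = \frac{53445 - 132245}{-410925} - \frac{131159}{-388 - -126} = \left(-78800\right) \left(- \frac{1}{410925}\right) - \frac{131159}{-388 + 126} = \frac{3152}{16437} - \frac{131159}{-262} = \frac{3152}{16437} - - \frac{131159}{262} = \frac{3152}{16437} + \frac{131159}{262} = \frac{2156686307}{4306494}$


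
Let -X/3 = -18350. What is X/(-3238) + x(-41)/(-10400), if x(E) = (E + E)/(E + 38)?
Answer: -429456379/25256400 ≈ -17.004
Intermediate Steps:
x(E) = 2*E/(38 + E) (x(E) = (2*E)/(38 + E) = 2*E/(38 + E))
X = 55050 (X = -3*(-18350) = 55050)
X/(-3238) + x(-41)/(-10400) = 55050/(-3238) + (2*(-41)/(38 - 41))/(-10400) = 55050*(-1/3238) + (2*(-41)/(-3))*(-1/10400) = -27525/1619 + (2*(-41)*(-⅓))*(-1/10400) = -27525/1619 + (82/3)*(-1/10400) = -27525/1619 - 41/15600 = -429456379/25256400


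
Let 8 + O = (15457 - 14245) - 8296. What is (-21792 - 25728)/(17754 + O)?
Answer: -7920/1777 ≈ -4.4569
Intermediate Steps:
O = -7092 (O = -8 + ((15457 - 14245) - 8296) = -8 + (1212 - 8296) = -8 - 7084 = -7092)
(-21792 - 25728)/(17754 + O) = (-21792 - 25728)/(17754 - 7092) = -47520/10662 = -47520*1/10662 = -7920/1777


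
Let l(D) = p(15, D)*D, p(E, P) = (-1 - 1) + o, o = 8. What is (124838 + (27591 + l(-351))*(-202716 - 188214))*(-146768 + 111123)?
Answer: 355121375826740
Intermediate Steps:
p(E, P) = 6 (p(E, P) = (-1 - 1) + 8 = -2 + 8 = 6)
l(D) = 6*D
(124838 + (27591 + l(-351))*(-202716 - 188214))*(-146768 + 111123) = (124838 + (27591 + 6*(-351))*(-202716 - 188214))*(-146768 + 111123) = (124838 + (27591 - 2106)*(-390930))*(-35645) = (124838 + 25485*(-390930))*(-35645) = (124838 - 9962851050)*(-35645) = -9962726212*(-35645) = 355121375826740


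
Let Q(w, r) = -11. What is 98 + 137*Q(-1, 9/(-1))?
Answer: -1409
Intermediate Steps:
98 + 137*Q(-1, 9/(-1)) = 98 + 137*(-11) = 98 - 1507 = -1409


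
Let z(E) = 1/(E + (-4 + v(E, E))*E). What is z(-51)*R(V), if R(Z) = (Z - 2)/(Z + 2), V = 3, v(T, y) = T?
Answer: 1/13770 ≈ 7.2622e-5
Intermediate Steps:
z(E) = 1/(E + E*(-4 + E)) (z(E) = 1/(E + (-4 + E)*E) = 1/(E + E*(-4 + E)))
R(Z) = (-2 + Z)/(2 + Z)
z(-51)*R(V) = (1/((-51)*(-3 - 51)))*((-2 + 3)/(2 + 3)) = (-1/51/(-54))*(1/5) = (-1/51*(-1/54))*((⅕)*1) = (1/2754)*(⅕) = 1/13770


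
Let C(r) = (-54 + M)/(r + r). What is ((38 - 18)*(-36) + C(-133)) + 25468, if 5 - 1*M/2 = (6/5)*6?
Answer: 16457566/665 ≈ 24748.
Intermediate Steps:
M = -22/5 (M = 10 - 2*6/5*6 = 10 - 2*(1/5)*6*6 = 10 - 12*6/5 = 10 - 2*36/5 = 10 - 72/5 = -22/5 ≈ -4.4000)
C(r) = -146/(5*r) (C(r) = (-54 - 22/5)/(r + r) = -292*1/(2*r)/5 = -146/(5*r))
((38 - 18)*(-36) + C(-133)) + 25468 = ((38 - 18)*(-36) - 146/5/(-133)) + 25468 = (20*(-36) - 146/5*(-1/133)) + 25468 = (-720 + 146/665) + 25468 = -478654/665 + 25468 = 16457566/665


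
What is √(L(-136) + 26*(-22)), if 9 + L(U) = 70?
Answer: I*√511 ≈ 22.605*I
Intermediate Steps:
L(U) = 61 (L(U) = -9 + 70 = 61)
√(L(-136) + 26*(-22)) = √(61 + 26*(-22)) = √(61 - 572) = √(-511) = I*√511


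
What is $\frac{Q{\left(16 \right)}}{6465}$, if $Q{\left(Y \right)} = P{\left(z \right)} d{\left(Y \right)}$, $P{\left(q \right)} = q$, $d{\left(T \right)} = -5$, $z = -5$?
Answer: $\frac{5}{1293} \approx 0.003867$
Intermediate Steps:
$Q{\left(Y \right)} = 25$ ($Q{\left(Y \right)} = \left(-5\right) \left(-5\right) = 25$)
$\frac{Q{\left(16 \right)}}{6465} = \frac{25}{6465} = 25 \cdot \frac{1}{6465} = \frac{5}{1293}$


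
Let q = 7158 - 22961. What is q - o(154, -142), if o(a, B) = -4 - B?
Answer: -15941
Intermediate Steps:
q = -15803
q - o(154, -142) = -15803 - (-4 - 1*(-142)) = -15803 - (-4 + 142) = -15803 - 1*138 = -15803 - 138 = -15941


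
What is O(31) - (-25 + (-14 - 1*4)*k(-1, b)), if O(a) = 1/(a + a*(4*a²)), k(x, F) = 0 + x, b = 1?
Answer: 834366/119195 ≈ 7.0000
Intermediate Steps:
k(x, F) = x
O(a) = 1/(a + 4*a³)
O(31) - (-25 + (-14 - 1*4)*k(-1, b)) = 1/(31 + 4*31³) - (-25 + (-14 - 1*4)*(-1)) = 1/(31 + 4*29791) - (-25 + (-14 - 4)*(-1)) = 1/(31 + 119164) - (-25 - 18*(-1)) = 1/119195 - (-25 + 18) = 1/119195 - 1*(-7) = 1/119195 + 7 = 834366/119195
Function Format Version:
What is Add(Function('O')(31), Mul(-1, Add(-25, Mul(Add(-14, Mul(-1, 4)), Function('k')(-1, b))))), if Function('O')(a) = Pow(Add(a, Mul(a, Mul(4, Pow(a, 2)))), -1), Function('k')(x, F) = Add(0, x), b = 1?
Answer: Rational(834366, 119195) ≈ 7.0000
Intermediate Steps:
Function('k')(x, F) = x
Function('O')(a) = Pow(Add(a, Mul(4, Pow(a, 3))), -1)
Add(Function('O')(31), Mul(-1, Add(-25, Mul(Add(-14, Mul(-1, 4)), Function('k')(-1, b))))) = Add(Pow(Add(31, Mul(4, Pow(31, 3))), -1), Mul(-1, Add(-25, Mul(Add(-14, Mul(-1, 4)), -1)))) = Add(Pow(Add(31, Mul(4, 29791)), -1), Mul(-1, Add(-25, Mul(Add(-14, -4), -1)))) = Add(Pow(Add(31, 119164), -1), Mul(-1, Add(-25, Mul(-18, -1)))) = Add(Pow(119195, -1), Mul(-1, Add(-25, 18))) = Add(Rational(1, 119195), Mul(-1, -7)) = Add(Rational(1, 119195), 7) = Rational(834366, 119195)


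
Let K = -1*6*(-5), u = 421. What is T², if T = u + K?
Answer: 203401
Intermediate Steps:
K = 30 (K = -6*(-5) = 30)
T = 451 (T = 421 + 30 = 451)
T² = 451² = 203401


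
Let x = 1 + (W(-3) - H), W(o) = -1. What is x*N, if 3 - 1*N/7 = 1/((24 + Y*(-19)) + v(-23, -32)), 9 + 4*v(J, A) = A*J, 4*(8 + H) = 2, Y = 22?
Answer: 89285/566 ≈ 157.75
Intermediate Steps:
H = -15/2 (H = -8 + (¼)*2 = -8 + ½ = -15/2 ≈ -7.5000)
v(J, A) = -9/4 + A*J/4 (v(J, A) = -9/4 + (A*J)/4 = -9/4 + A*J/4)
x = 15/2 (x = 1 + (-1 - 1*(-15/2)) = 1 + (-1 + 15/2) = 1 + 13/2 = 15/2 ≈ 7.5000)
N = 17857/849 (N = 21 - 7/((24 + 22*(-19)) + (-9/4 + (¼)*(-32)*(-23))) = 21 - 7/((24 - 418) + (-9/4 + 184)) = 21 - 7/(-394 + 727/4) = 21 - 7/(-849/4) = 21 - 7*(-4/849) = 21 + 28/849 = 17857/849 ≈ 21.033)
x*N = (15/2)*(17857/849) = 89285/566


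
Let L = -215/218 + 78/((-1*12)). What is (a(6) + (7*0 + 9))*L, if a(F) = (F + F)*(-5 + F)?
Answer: -17136/109 ≈ -157.21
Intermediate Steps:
a(F) = 2*F*(-5 + F) (a(F) = (2*F)*(-5 + F) = 2*F*(-5 + F))
L = -816/109 (L = -215*1/218 + 78/(-12) = -215/218 + 78*(-1/12) = -215/218 - 13/2 = -816/109 ≈ -7.4862)
(a(6) + (7*0 + 9))*L = (2*6*(-5 + 6) + (7*0 + 9))*(-816/109) = (2*6*1 + (0 + 9))*(-816/109) = (12 + 9)*(-816/109) = 21*(-816/109) = -17136/109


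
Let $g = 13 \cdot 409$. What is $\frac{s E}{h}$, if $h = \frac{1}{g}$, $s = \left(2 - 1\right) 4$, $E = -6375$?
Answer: $-135583500$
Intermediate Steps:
$g = 5317$
$s = 4$ ($s = 1 \cdot 4 = 4$)
$h = \frac{1}{5317} \approx 0.00018808$
$\frac{s E}{h} = 4 \left(-6375\right) \frac{1}{\frac{1}{5317}} = \left(-25500\right) 5317 = -135583500$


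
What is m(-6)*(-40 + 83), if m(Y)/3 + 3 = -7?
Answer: -1290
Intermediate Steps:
m(Y) = -30 (m(Y) = -9 + 3*(-7) = -9 - 21 = -30)
m(-6)*(-40 + 83) = -30*(-40 + 83) = -30*43 = -1290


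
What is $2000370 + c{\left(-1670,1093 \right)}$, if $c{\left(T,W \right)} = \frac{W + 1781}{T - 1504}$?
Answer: $\frac{1058195251}{529} \approx 2.0004 \cdot 10^{6}$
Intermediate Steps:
$c{\left(T,W \right)} = \frac{1781 + W}{-1504 + T}$
$2000370 + c{\left(-1670,1093 \right)} = 2000370 + \frac{1781 + 1093}{-1504 - 1670} = 2000370 + \frac{1}{-3174} \cdot 2874 = 2000370 - \frac{479}{529} = \frac{1058195251}{529}$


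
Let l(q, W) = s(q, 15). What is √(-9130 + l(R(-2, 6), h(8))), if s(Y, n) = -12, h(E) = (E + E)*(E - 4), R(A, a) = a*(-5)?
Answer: I*√9142 ≈ 95.614*I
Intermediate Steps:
R(A, a) = -5*a
h(E) = 2*E*(-4 + E) (h(E) = (2*E)*(-4 + E) = 2*E*(-4 + E))
l(q, W) = -12
√(-9130 + l(R(-2, 6), h(8))) = √(-9130 - 12) = √(-9142) = I*√9142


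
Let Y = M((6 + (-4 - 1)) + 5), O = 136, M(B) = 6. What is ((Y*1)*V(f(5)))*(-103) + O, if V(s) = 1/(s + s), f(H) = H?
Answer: 371/5 ≈ 74.200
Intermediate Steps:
Y = 6
V(s) = 1/(2*s)
((Y*1)*V(f(5)))*(-103) + O = ((6*1)*((½)/5))*(-103) + 136 = (6*((½)*(⅕)))*(-103) + 136 = (6*(⅒))*(-103) + 136 = (⅗)*(-103) + 136 = -309/5 + 136 = 371/5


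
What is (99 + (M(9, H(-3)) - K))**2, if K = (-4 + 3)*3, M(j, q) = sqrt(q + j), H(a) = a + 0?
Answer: (102 + sqrt(6))**2 ≈ 10910.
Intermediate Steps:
H(a) = a
M(j, q) = sqrt(j + q)
K = -3 (K = -1*3 = -3)
(99 + (M(9, H(-3)) - K))**2 = (99 + (sqrt(9 - 3) - 1*(-3)))**2 = (99 + (sqrt(6) + 3))**2 = (99 + (3 + sqrt(6)))**2 = (102 + sqrt(6))**2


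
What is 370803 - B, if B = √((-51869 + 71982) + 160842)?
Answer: 370803 - √180955 ≈ 3.7038e+5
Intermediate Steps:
B = √180955 (B = √(20113 + 160842) = √180955 ≈ 425.39)
370803 - B = 370803 - √180955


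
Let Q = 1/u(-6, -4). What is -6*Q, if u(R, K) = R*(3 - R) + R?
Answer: 1/10 ≈ 0.10000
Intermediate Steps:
u(R, K) = R + R*(3 - R)
Q = -1/60 (Q = 1/(-6*(4 - 1*(-6))) = 1/(-6*(4 + 6)) = 1/(-6*10) = 1/(-60) = -1/60 ≈ -0.016667)
-6*Q = -6*(-1/60) = 1/10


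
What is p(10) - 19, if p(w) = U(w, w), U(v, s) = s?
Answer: -9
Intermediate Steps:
p(w) = w
p(10) - 19 = 10 - 19 = -9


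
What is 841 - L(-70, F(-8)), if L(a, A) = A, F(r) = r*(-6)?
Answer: 793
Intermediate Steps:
F(r) = -6*r
841 - L(-70, F(-8)) = 841 - (-6)*(-8) = 841 - 1*48 = 841 - 48 = 793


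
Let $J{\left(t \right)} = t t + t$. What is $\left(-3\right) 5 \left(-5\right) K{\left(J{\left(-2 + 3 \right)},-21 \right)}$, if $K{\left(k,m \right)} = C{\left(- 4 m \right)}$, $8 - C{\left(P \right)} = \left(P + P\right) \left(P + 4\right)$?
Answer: $-1108200$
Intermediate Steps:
$J{\left(t \right)} = t + t^{2}$ ($J{\left(t \right)} = t^{2} + t = t + t^{2}$)
$C{\left(P \right)} = 8 - 2 P \left(4 + P\right)$ ($C{\left(P \right)} = 8 - \left(P + P\right) \left(P + 4\right) = 8 - 2 P \left(4 + P\right)$)
$K{\left(k,m \right)} = 8 - 32 m^{2} + 32 m$ ($K{\left(k,m \right)} = 8 - 8 \left(- 4 m\right) - 2 \left(- 4 m\right)^{2} = 8 + 32 m - 2 \cdot 16 m^{2} = 8 + 32 m - 32 m^{2} = 8 - 32 m^{2} + 32 m$)
$\left(-3\right) 5 \left(-5\right) K{\left(J{\left(-2 + 3 \right)},-21 \right)} = \left(-3\right) 5 \left(-5\right) \left(8 - 32 \left(-21\right)^{2} + 32 \left(-21\right)\right) = \left(-15\right) \left(-5\right) \left(8 - 14112 - 672\right) = 75 \left(8 - 14112 - 672\right) = 75 \left(-14776\right) = -1108200$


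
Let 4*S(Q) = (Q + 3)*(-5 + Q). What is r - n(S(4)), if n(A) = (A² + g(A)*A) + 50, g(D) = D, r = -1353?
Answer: -11273/8 ≈ -1409.1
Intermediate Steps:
S(Q) = (-5 + Q)*(3 + Q)/4 (S(Q) = ((Q + 3)*(-5 + Q))/4 = ((3 + Q)*(-5 + Q))/4 = ((-5 + Q)*(3 + Q))/4 = (-5 + Q)*(3 + Q)/4)
n(A) = 50 + 2*A² (n(A) = (A² + A*A) + 50 = (A² + A²) + 50 = 2*A² + 50 = 50 + 2*A²)
r - n(S(4)) = -1353 - (50 + 2*(-15/4 - ½*4 + (¼)*4²)²) = -1353 - (50 + 2*(-15/4 - 2 + (¼)*16)²) = -1353 - (50 + 2*(-15/4 - 2 + 4)²) = -1353 - (50 + 2*(-7/4)²) = -1353 - (50 + 2*(49/16)) = -1353 - (50 + 49/8) = -1353 - 1*449/8 = -1353 - 449/8 = -11273/8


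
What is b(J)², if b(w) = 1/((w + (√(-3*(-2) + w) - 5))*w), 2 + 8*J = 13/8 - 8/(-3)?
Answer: 1427947256807424/1043319393207025 + 3935532220416*√3621/208663878641405 ≈ 2.5036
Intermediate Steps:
J = 55/192 (J = -¼ + (13/8 - 8/(-3))/8 = -¼ + (13*(⅛) - 8*(-⅓))/8 = -¼ + (13/8 + 8/3)/8 = -¼ + (⅛)*(103/24) = -¼ + 103/192 = 55/192 ≈ 0.28646)
b(w) = 1/(w*(-5 + w + √(6 + w))) (b(w) = 1/((w + (√(6 + w) - 5))*w) = 1/((w + (-5 + √(6 + w)))*w) = 1/((-5 + w + √(6 + w))*w) = 1/(w*(-5 + w + √(6 + w))))
b(J)² = (1/((55/192)*(-5 + 55/192 + √(6 + 55/192))))² = (192/(55*(-5 + 55/192 + √(1207/192))))² = (192/(55*(-5 + 55/192 + √3621/24)))² = (192/(55*(-905/192 + √3621/24)))² = 36864/(3025*(-905/192 + √3621/24)²)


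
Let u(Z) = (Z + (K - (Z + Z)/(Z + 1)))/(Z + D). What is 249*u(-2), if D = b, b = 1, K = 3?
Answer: 747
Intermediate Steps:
D = 1
u(Z) = (3 + Z - 2*Z/(1 + Z))/(1 + Z) (u(Z) = (Z + (3 - (Z + Z)/(Z + 1)))/(Z + 1) = (Z + (3 - 2*Z/(1 + Z)))/(1 + Z) = (3 + Z - 2*Z/(1 + Z))/(1 + Z))
249*u(-2) = 249*((3 + (-2)**2 + 2*(-2))/(1 + (-2)**2 + 2*(-2))) = 249*((3 + 4 - 4)/(1 + 4 - 4)) = 249*(3/1) = 249*(1*3) = 249*3 = 747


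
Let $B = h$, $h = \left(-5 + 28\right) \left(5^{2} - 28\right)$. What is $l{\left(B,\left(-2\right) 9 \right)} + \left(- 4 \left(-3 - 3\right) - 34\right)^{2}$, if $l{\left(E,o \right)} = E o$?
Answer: $1342$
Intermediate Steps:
$h = -69$ ($h = 23 \left(25 - 28\right) = 23 \left(-3\right) = -69$)
$B = -69$
$l{\left(B,\left(-2\right) 9 \right)} + \left(- 4 \left(-3 - 3\right) - 34\right)^{2} = - 69 \left(\left(-2\right) 9\right) + \left(- 4 \left(-3 - 3\right) - 34\right)^{2} = \left(-69\right) \left(-18\right) + \left(\left(-4\right) \left(-6\right) - 34\right)^{2} = 1242 + \left(24 - 34\right)^{2} = 1242 + \left(-10\right)^{2} = 1242 + 100 = 1342$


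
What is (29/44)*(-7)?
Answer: -203/44 ≈ -4.6136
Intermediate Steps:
(29/44)*(-7) = -203/44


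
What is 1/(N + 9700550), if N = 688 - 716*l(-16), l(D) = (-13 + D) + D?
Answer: 1/9733458 ≈ 1.0274e-7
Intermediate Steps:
l(D) = -13 + 2*D
N = 32908 (N = 688 - 716*(-13 + 2*(-16)) = 688 - 716*(-13 - 32) = 688 - 716*(-45) = 688 + 32220 = 32908)
1/(N + 9700550) = 1/(32908 + 9700550) = 1/9733458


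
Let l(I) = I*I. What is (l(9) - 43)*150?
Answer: 5700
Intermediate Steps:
l(I) = I**2
(l(9) - 43)*150 = (9**2 - 43)*150 = (81 - 43)*150 = 38*150 = 5700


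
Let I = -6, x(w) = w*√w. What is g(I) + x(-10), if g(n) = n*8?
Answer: -48 - 10*I*√10 ≈ -48.0 - 31.623*I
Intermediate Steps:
x(w) = w^(3/2)
g(n) = 8*n
g(I) + x(-10) = 8*(-6) + (-10)^(3/2) = -48 - 10*I*√10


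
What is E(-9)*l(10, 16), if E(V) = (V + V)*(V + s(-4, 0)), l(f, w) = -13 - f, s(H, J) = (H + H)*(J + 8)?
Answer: -30222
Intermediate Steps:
s(H, J) = 2*H*(8 + J) (s(H, J) = (2*H)*(8 + J) = 2*H*(8 + J))
E(V) = 2*V*(-64 + V) (E(V) = (V + V)*(V + 2*(-4)*(8 + 0)) = (2*V)*(V + 2*(-4)*8) = (2*V)*(V - 64) = (2*V)*(-64 + V) = 2*V*(-64 + V))
E(-9)*l(10, 16) = (2*(-9)*(-64 - 9))*(-13 - 1*10) = (2*(-9)*(-73))*(-13 - 10) = 1314*(-23) = -30222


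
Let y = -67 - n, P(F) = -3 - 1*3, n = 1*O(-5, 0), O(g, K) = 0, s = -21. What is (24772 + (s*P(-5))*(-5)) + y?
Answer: 24075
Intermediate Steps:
n = 0 (n = 1*0 = 0)
P(F) = -6 (P(F) = -3 - 3 = -6)
y = -67 (y = -67 - 1*0 = -67 + 0 = -67)
(24772 + (s*P(-5))*(-5)) + y = (24772 - 21*(-6)*(-5)) - 67 = (24772 + 126*(-5)) - 67 = (24772 - 630) - 67 = 24142 - 67 = 24075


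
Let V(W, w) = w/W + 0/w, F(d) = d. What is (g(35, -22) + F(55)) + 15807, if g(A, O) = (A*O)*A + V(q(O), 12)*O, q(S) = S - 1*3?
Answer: -276936/25 ≈ -11077.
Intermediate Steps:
q(S) = -3 + S (q(S) = S - 3 = -3 + S)
V(W, w) = w/W (V(W, w) = w/W + 0 = w/W)
g(A, O) = O*A² + 12*O/(-3 + O) (g(A, O) = (A*O)*A + (12/(-3 + O))*O = O*A² + 12*O/(-3 + O))
(g(35, -22) + F(55)) + 15807 = (-22*(12 + 35²*(-3 - 22))/(-3 - 22) + 55) + 15807 = (-22*(12 + 1225*(-25))/(-25) + 55) + 15807 = (-22*(-1/25)*(12 - 30625) + 55) + 15807 = (-22*(-1/25)*(-30613) + 55) + 15807 = (-673486/25 + 55) + 15807 = -672111/25 + 15807 = -276936/25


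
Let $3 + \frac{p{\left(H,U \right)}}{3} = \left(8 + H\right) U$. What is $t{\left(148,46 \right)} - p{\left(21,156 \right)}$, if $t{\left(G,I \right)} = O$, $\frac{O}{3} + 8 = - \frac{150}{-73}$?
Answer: $- \frac{991401}{73} \approx -13581.0$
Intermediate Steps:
$p{\left(H,U \right)} = -9 + 3 U \left(8 + H\right)$ ($p{\left(H,U \right)} = -9 + 3 \left(8 + H\right) U = -9 + 3 U \left(8 + H\right)$)
$O = - \frac{1302}{73}$ ($O = -24 + 3 \left(- \frac{150}{-73}\right) = -24 + 3 \left(\left(-150\right) \left(- \frac{1}{73}\right)\right) = -24 + 3 \cdot \frac{150}{73} = -24 + \frac{450}{73} = - \frac{1302}{73} \approx -17.836$)
$t{\left(G,I \right)} = - \frac{1302}{73}$
$t{\left(148,46 \right)} - p{\left(21,156 \right)} = - \frac{1302}{73} - \left(-9 + 24 \cdot 156 + 3 \cdot 21 \cdot 156\right) = - \frac{1302}{73} - \left(-9 + 3744 + 9828\right) = - \frac{1302}{73} - 13563 = - \frac{991401}{73}$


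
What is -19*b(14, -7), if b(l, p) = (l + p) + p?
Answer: 0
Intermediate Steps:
b(l, p) = l + 2*p
-19*b(14, -7) = -19*(14 + 2*(-7)) = -19*(14 - 14) = -19*0 = 0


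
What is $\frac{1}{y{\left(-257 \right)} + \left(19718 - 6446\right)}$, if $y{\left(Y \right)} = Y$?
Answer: $\frac{1}{13015} \approx 7.6834 \cdot 10^{-5}$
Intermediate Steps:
$\frac{1}{y{\left(-257 \right)} + \left(19718 - 6446\right)} = \frac{1}{-257 + \left(19718 - 6446\right)} = \frac{1}{-257 + 13272} = \frac{1}{13015}$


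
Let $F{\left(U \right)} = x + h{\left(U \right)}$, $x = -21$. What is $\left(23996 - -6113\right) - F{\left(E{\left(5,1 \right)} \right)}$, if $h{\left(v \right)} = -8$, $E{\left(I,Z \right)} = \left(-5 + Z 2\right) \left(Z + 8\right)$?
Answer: $30138$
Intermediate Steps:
$E{\left(I,Z \right)} = \left(-5 + 2 Z\right) \left(8 + Z\right)$
$F{\left(U \right)} = -29$ ($F{\left(U \right)} = -21 - 8 = -29$)
$\left(23996 - -6113\right) - F{\left(E{\left(5,1 \right)} \right)} = \left(23996 - -6113\right) - -29 = \left(23996 + 6113\right) + 29 = 30109 + 29 = 30138$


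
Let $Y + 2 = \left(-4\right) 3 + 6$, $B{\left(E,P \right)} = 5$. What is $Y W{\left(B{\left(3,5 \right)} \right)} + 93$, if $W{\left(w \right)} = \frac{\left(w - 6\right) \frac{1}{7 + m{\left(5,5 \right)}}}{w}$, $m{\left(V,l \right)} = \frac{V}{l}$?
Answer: $\frac{466}{5} \approx 93.2$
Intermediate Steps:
$Y = -8$ ($Y = -2 + \left(\left(-4\right) 3 + 6\right) = -2 + \left(-12 + 6\right) = -2 - 6 = -8$)
$W{\left(w \right)} = \frac{- \frac{3}{4} + \frac{w}{8}}{w}$ ($W{\left(w \right)} = \frac{\left(w - 6\right) \frac{1}{7 + \frac{5}{5}}}{w} = \frac{\left(-6 + w\right) \frac{1}{7 + 5 \cdot \frac{1}{5}}}{w} = \frac{\left(-6 + w\right) \frac{1}{7 + 1}}{w} = \frac{\left(-6 + w\right) \frac{1}{8}}{w} = \frac{- \frac{3}{4} + \frac{w}{8}}{w}$)
$Y W{\left(B{\left(3,5 \right)} \right)} + 93 = - 8 \frac{-6 + 5}{8 \cdot 5} + 93 = - 8 \cdot \frac{1}{8} \cdot \frac{1}{5} \left(-1\right) + 93 = \left(-8\right) \left(- \frac{1}{40}\right) + 93 = \frac{1}{5} + 93 = \frac{466}{5}$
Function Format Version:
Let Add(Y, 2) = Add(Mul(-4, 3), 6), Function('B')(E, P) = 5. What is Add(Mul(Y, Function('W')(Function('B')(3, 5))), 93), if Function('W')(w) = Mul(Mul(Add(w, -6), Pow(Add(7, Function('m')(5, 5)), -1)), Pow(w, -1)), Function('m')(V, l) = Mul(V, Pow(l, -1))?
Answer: Rational(466, 5) ≈ 93.200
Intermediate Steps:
Y = -8 (Y = Add(-2, Add(Mul(-4, 3), 6)) = Add(-2, Add(-12, 6)) = Add(-2, -6) = -8)
Function('W')(w) = Mul(Pow(w, -1), Add(Rational(-3, 4), Mul(Rational(1, 8), w))) (Function('W')(w) = Mul(Mul(Add(w, -6), Pow(Add(7, Mul(5, Pow(5, -1))), -1)), Pow(w, -1)) = Mul(Mul(Add(-6, w), Pow(Add(7, Mul(5, Rational(1, 5))), -1)), Pow(w, -1)) = Mul(Mul(Add(-6, w), Pow(Add(7, 1), -1)), Pow(w, -1)) = Mul(Mul(Add(-6, w), Pow(8, -1)), Pow(w, -1)) = Mul(Mul(Add(-6, w), Rational(1, 8)), Pow(w, -1)) = Mul(Add(Rational(-3, 4), Mul(Rational(1, 8), w)), Pow(w, -1)) = Mul(Pow(w, -1), Add(Rational(-3, 4), Mul(Rational(1, 8), w))))
Add(Mul(Y, Function('W')(Function('B')(3, 5))), 93) = Add(Mul(-8, Mul(Rational(1, 8), Pow(5, -1), Add(-6, 5))), 93) = Add(Mul(-8, Mul(Rational(1, 8), Rational(1, 5), -1)), 93) = Add(Mul(-8, Rational(-1, 40)), 93) = Add(Rational(1, 5), 93) = Rational(466, 5)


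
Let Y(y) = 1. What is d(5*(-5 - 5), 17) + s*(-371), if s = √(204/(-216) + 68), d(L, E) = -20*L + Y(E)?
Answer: 1001 - 371*√2414/6 ≈ -2037.0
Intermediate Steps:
d(L, E) = 1 - 20*L (d(L, E) = -20*L + 1 = 1 - 20*L)
s = √2414/6 (s = √(204*(-1/216) + 68) = √(-17/18 + 68) = √(1207/18) = √2414/6 ≈ 8.1888)
d(5*(-5 - 5), 17) + s*(-371) = (1 - 100*(-5 - 5)) + (√2414/6)*(-371) = (1 - 100*(-10)) - 371*√2414/6 = (1 - 20*(-50)) - 371*√2414/6 = (1 + 1000) - 371*√2414/6 = 1001 - 371*√2414/6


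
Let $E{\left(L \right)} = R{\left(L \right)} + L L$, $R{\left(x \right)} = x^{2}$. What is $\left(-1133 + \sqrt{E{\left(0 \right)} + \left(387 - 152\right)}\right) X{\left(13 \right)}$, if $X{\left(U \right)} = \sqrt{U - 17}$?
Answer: $2 i \left(-1133 + \sqrt{235}\right) \approx - 2235.3 i$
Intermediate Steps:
$E{\left(L \right)} = 2 L^{2}$ ($E{\left(L \right)} = L^{2} + L L = L^{2} + L^{2} = 2 L^{2}$)
$X{\left(U \right)} = \sqrt{-17 + U}$
$\left(-1133 + \sqrt{E{\left(0 \right)} + \left(387 - 152\right)}\right) X{\left(13 \right)} = \left(-1133 + \sqrt{2 \cdot 0^{2} + \left(387 - 152\right)}\right) \sqrt{-17 + 13} = \left(-1133 + \sqrt{2 \cdot 0 + 235}\right) \sqrt{-4} = \left(-1133 + \sqrt{0 + 235}\right) 2 i = \left(-1133 + \sqrt{235}\right) 2 i = 2 i \left(-1133 + \sqrt{235}\right)$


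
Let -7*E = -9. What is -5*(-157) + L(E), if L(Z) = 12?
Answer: 797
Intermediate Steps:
E = 9/7 (E = -⅐*(-9) = 9/7 ≈ 1.2857)
-5*(-157) + L(E) = -5*(-157) + 12 = 785 + 12 = 797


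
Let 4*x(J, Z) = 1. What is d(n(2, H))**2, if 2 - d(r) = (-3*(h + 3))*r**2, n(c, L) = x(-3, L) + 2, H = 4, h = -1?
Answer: 67081/64 ≈ 1048.1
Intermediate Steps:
x(J, Z) = 1/4 (x(J, Z) = (1/4)*1 = 1/4)
n(c, L) = 9/4 (n(c, L) = 1/4 + 2 = 9/4)
d(r) = 2 + 6*r**2 (d(r) = 2 - (-3*(-1 + 3))*r**2 = 2 - (-3*2)*r**2 = 2 - (-6)*r**2 = 2 + 6*r**2)
d(n(2, H))**2 = (2 + 6*(9/4)**2)**2 = (2 + 6*(81/16))**2 = (2 + 243/8)**2 = (259/8)**2 = 67081/64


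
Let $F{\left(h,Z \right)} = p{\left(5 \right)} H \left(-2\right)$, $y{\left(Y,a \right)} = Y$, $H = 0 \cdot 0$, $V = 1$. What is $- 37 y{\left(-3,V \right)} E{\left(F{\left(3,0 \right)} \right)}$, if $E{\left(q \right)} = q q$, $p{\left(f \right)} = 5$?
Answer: $0$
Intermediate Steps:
$H = 0$
$F{\left(h,Z \right)} = 0$ ($F{\left(h,Z \right)} = 5 \cdot 0 \left(-2\right) = 0 \left(-2\right) = 0$)
$E{\left(q \right)} = q^{2}$
$- 37 y{\left(-3,V \right)} E{\left(F{\left(3,0 \right)} \right)} = \left(-37\right) \left(-3\right) 0^{2} = 111 \cdot 0 = 0$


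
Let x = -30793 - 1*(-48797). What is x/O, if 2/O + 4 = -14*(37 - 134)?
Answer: 12188708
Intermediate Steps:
x = 18004 (x = -30793 + 48797 = 18004)
O = 1/677 (O = 2/(-4 - 14*(37 - 134)) = 2/(-4 - 14*(-97)) = 2/(-4 + 1358) = 2/1354 = 2*(1/1354) = 1/677 ≈ 0.0014771)
x/O = 18004/(1/677) = 18004*677 = 12188708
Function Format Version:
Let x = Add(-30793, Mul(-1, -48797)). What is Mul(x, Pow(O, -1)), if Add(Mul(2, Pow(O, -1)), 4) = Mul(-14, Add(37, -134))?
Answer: 12188708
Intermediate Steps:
x = 18004 (x = Add(-30793, 48797) = 18004)
O = Rational(1, 677) (O = Mul(2, Pow(Add(-4, Mul(-14, Add(37, -134))), -1)) = Mul(2, Pow(Add(-4, Mul(-14, -97)), -1)) = Mul(2, Pow(Add(-4, 1358), -1)) = Mul(2, Pow(1354, -1)) = Mul(2, Rational(1, 1354)) = Rational(1, 677) ≈ 0.0014771)
Mul(x, Pow(O, -1)) = Mul(18004, Pow(Rational(1, 677), -1)) = Mul(18004, 677) = 12188708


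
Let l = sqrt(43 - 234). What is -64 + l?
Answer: -64 + I*sqrt(191) ≈ -64.0 + 13.82*I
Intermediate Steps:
l = I*sqrt(191) (l = sqrt(-191) = I*sqrt(191) ≈ 13.82*I)
-64 + l = -64 + I*sqrt(191)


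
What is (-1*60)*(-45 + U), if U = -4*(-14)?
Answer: -660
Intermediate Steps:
U = 56
(-1*60)*(-45 + U) = (-1*60)*(-45 + 56) = -60*11 = -660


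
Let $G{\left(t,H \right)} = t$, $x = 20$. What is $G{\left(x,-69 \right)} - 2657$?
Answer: $-2637$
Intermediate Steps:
$G{\left(x,-69 \right)} - 2657 = 20 - 2657 = -2637$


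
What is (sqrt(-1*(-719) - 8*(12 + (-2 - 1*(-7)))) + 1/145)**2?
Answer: 12257576/21025 + 2*sqrt(583)/145 ≈ 583.33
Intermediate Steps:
(sqrt(-1*(-719) - 8*(12 + (-2 - 1*(-7)))) + 1/145)**2 = (sqrt(719 - 8*(12 + (-2 + 7))) + 1/145)**2 = (sqrt(719 - 8*(12 + 5)) + 1/145)**2 = (sqrt(719 - 8*17) + 1/145)**2 = (sqrt(719 - 136) + 1/145)**2 = (sqrt(583) + 1/145)**2 = (1/145 + sqrt(583))**2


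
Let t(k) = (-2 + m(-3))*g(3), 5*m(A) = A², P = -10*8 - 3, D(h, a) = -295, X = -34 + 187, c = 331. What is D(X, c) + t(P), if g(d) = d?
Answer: -1478/5 ≈ -295.60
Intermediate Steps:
X = 153
P = -83 (P = -80 - 3 = -83)
m(A) = A²/5
t(k) = -⅗ (t(k) = (-2 + (⅕)*(-3)²)*3 = (-2 + (⅕)*9)*3 = (-2 + 9/5)*3 = -⅕*3 = -⅗)
D(X, c) + t(P) = -295 - ⅗ = -1478/5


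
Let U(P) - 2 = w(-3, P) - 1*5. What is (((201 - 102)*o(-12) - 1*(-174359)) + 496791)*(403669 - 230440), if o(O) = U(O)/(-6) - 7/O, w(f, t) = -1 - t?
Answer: 464999124387/4 ≈ 1.1625e+11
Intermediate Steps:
U(P) = -4 - P (U(P) = 2 + ((-1 - P) - 1*5) = 2 + ((-1 - P) - 5) = 2 + (-6 - P) = -4 - P)
o(O) = 2/3 - 7/O + O/6 (o(O) = (-4 - O)/(-6) - 7/O = (-4 - O)*(-1/6) - 7/O = (2/3 + O/6) - 7/O = 2/3 - 7/O + O/6)
(((201 - 102)*o(-12) - 1*(-174359)) + 496791)*(403669 - 230440) = (((201 - 102)*((1/6)*(-42 - 12*(4 - 12))/(-12)) - 1*(-174359)) + 496791)*(403669 - 230440) = ((99*((1/6)*(-1/12)*(-42 - 12*(-8))) + 174359) + 496791)*173229 = ((99*((1/6)*(-1/12)*(-42 + 96)) + 174359) + 496791)*173229 = ((99*((1/6)*(-1/12)*54) + 174359) + 496791)*173229 = ((99*(-3/4) + 174359) + 496791)*173229 = ((-297/4 + 174359) + 496791)*173229 = (697139/4 + 496791)*173229 = (2684303/4)*173229 = 464999124387/4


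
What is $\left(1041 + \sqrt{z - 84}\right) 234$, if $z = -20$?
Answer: $243594 + 468 i \sqrt{26} \approx 2.4359 \cdot 10^{5} + 2386.3 i$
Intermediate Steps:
$\left(1041 + \sqrt{z - 84}\right) 234 = \left(1041 + \sqrt{-20 - 84}\right) 234 = \left(1041 + \sqrt{-104}\right) 234 = \left(1041 + 2 i \sqrt{26}\right) 234 = 243594 + 468 i \sqrt{26}$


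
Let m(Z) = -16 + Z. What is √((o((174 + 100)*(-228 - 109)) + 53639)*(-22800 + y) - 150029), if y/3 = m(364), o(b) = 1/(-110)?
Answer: I*√3530537743535/55 ≈ 34163.0*I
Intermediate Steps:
o(b) = -1/110
y = 1044 (y = 3*(-16 + 364) = 3*348 = 1044)
√((o((174 + 100)*(-228 - 109)) + 53639)*(-22800 + y) - 150029) = √((-1/110 + 53639)*(-22800 + 1044) - 150029) = √((5900289/110)*(-21756) - 150029) = √(-64183343742/55 - 150029) = √(-64191595337/55) = I*√3530537743535/55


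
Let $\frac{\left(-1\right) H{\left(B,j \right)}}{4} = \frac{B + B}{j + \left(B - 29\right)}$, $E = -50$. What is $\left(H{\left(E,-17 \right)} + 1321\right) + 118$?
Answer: $\frac{8609}{6} \approx 1434.8$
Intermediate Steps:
$H{\left(B,j \right)} = - \frac{8 B}{-29 + B + j}$ ($H{\left(B,j \right)} = - 4 \frac{B + B}{j + \left(B - 29\right)} = - 4 \frac{2 B}{j + \left(-29 + B\right)} = - 4 \frac{2 B}{-29 + B + j} = - \frac{8 B}{-29 + B + j}$)
$\left(H{\left(E,-17 \right)} + 1321\right) + 118 = \left(\left(-8\right) \left(-50\right) \frac{1}{-29 - 50 - 17} + 1321\right) + 118 = \left(\left(-8\right) \left(-50\right) \frac{1}{-96} + 1321\right) + 118 = \left(\left(-8\right) \left(-50\right) \left(- \frac{1}{96}\right) + 1321\right) + 118 = \left(- \frac{25}{6} + 1321\right) + 118 = \frac{7901}{6} + 118 = \frac{8609}{6}$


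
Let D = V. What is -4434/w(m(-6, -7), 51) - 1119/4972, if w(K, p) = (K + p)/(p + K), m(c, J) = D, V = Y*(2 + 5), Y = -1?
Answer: -22046967/4972 ≈ -4434.2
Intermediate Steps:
V = -7 (V = -(2 + 5) = -1*7 = -7)
D = -7
m(c, J) = -7
w(K, p) = 1 (w(K, p) = (K + p)/(K + p) = 1)
-4434/w(m(-6, -7), 51) - 1119/4972 = -4434/1 - 1119/4972 = -4434*1 - 1119*1/4972 = -4434 - 1119/4972 = -22046967/4972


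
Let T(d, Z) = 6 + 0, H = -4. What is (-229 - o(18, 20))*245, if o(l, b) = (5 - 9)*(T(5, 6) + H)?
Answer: -54145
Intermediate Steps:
T(d, Z) = 6
o(l, b) = -8 (o(l, b) = (5 - 9)*(6 - 4) = -4*2 = -8)
(-229 - o(18, 20))*245 = (-229 - 1*(-8))*245 = (-229 + 8)*245 = -221*245 = -54145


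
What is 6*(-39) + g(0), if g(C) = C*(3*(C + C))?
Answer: -234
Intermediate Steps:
g(C) = 6*C**2 (g(C) = C*(3*(2*C)) = C*(6*C) = 6*C**2)
6*(-39) + g(0) = 6*(-39) + 6*0**2 = -234 + 6*0 = -234 + 0 = -234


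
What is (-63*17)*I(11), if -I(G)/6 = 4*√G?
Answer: 25704*√11 ≈ 85251.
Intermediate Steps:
I(G) = -24*√G
(-63*17)*I(11) = (-63*17)*(-24*√11) = -(-25704)*√11 = 25704*√11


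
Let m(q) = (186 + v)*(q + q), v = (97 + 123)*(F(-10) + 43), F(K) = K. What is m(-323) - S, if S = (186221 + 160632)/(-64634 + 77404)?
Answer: -61425528173/12770 ≈ -4.8101e+6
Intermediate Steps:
S = 346853/12770 ≈ 27.162
v = 7260 (v = (97 + 123)*(-10 + 43) = 220*33 = 7260)
m(q) = 14892*q (m(q) = (186 + 7260)*(q + q) = 7446*(2*q) = 14892*q)
m(-323) - S = 14892*(-323) - 1*346853/12770 = -4810116 - 346853/12770 = -61425528173/12770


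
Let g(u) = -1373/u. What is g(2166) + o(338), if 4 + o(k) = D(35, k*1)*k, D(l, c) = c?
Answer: 247442467/2166 ≈ 1.1424e+5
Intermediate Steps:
o(k) = -4 + k² (o(k) = -4 + (k*1)*k = -4 + k*k = -4 + k²)
g(2166) + o(338) = -1373/2166 + (-4 + 338²) = -1373*1/2166 + (-4 + 114244) = -1373/2166 + 114240 = 247442467/2166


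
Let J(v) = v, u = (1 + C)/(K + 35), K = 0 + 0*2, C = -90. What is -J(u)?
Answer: 89/35 ≈ 2.5429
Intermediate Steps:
K = 0 (K = 0 + 0 = 0)
u = -89/35 (u = (1 - 90)/(0 + 35) = -89/35 ≈ -2.5429)
-J(u) = -1*(-89/35) = 89/35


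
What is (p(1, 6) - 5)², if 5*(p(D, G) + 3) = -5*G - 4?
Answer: 5476/25 ≈ 219.04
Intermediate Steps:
p(D, G) = -19/5 - G (p(D, G) = -3 + (-5*G - 4)/5 = -3 + (-4 - 5*G)/5 = -3 + (-⅘ - G) = -19/5 - G)
(p(1, 6) - 5)² = ((-19/5 - 1*6) - 5)² = ((-19/5 - 6) - 5)² = (-49/5 - 5)² = (-74/5)² = 5476/25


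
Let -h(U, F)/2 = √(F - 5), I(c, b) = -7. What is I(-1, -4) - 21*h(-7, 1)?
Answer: -7 + 84*I ≈ -7.0 + 84.0*I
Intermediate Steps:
h(U, F) = -2*√(-5 + F) (h(U, F) = -2*√(F - 5) = -2*√(-5 + F))
I(-1, -4) - 21*h(-7, 1) = -7 - (-42)*√(-5 + 1) = -7 - (-42)*√(-4) = -7 - (-42)*2*I = -7 - (-84)*I = -7 + 84*I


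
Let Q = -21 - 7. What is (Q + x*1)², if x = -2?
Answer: 900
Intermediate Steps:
Q = -28
(Q + x*1)² = (-28 - 2*1)² = (-28 - 2)² = (-30)² = 900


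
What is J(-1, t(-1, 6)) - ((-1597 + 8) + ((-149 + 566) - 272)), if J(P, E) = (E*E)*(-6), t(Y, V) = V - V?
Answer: 1444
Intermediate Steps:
t(Y, V) = 0
J(P, E) = -6*E**2 (J(P, E) = E**2*(-6) = -6*E**2)
J(-1, t(-1, 6)) - ((-1597 + 8) + ((-149 + 566) - 272)) = -6*0**2 - ((-1597 + 8) + ((-149 + 566) - 272)) = -6*0 - (-1589 + (417 - 272)) = 0 - (-1589 + 145) = 0 - 1*(-1444) = 0 + 1444 = 1444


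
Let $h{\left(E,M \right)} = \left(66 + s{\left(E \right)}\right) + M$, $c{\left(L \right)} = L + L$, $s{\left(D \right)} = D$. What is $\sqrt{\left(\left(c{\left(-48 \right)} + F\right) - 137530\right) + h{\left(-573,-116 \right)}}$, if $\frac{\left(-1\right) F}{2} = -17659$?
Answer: $i \sqrt{102931} \approx 320.83 i$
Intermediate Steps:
$F = 35318$ ($F = \left(-2\right) \left(-17659\right) = 35318$)
$c{\left(L \right)} = 2 L$
$h{\left(E,M \right)} = 66 + E + M$ ($h{\left(E,M \right)} = \left(66 + E\right) + M = 66 + E + M$)
$\sqrt{\left(\left(c{\left(-48 \right)} + F\right) - 137530\right) + h{\left(-573,-116 \right)}} = \sqrt{\left(\left(2 \left(-48\right) + 35318\right) - 137530\right) - 623} = \sqrt{\left(\left(-96 + 35318\right) - 137530\right) - 623} = \sqrt{\left(35222 - 137530\right) - 623} = \sqrt{-102308 - 623} = \sqrt{-102931} = i \sqrt{102931}$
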